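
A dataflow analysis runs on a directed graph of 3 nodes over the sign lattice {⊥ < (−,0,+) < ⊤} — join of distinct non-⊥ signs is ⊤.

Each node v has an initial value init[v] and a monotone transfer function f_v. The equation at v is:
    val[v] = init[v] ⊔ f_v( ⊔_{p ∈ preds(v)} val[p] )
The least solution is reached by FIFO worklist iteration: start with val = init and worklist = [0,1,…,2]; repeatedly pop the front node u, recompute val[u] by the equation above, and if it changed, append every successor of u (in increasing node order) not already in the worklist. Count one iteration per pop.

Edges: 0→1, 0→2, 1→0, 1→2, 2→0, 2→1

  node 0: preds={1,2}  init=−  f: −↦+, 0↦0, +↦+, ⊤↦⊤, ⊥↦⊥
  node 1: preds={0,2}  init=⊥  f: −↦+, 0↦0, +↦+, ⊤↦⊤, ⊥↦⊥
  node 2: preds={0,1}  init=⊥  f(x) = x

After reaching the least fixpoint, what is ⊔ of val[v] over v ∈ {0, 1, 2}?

⊤

Trace (7 dequeues):
  [1] u=0 | in ⊥ | out − | ==
  [2] u=1 | in − | out + | prev ⊥ | push {0}
  [3] u=2 | in ⊤ | out ⊤ | prev ⊥ | push {1}
  [4] u=0 | in ⊤ | out ⊤ | prev − | push {2}
  [5] u=1 | in ⊤ | out ⊤ | prev + | push {0}
  [6] u=2 | in ⊤ | out ⊤ | ==
  [7] u=0 | in ⊤ | out ⊤ | ==

Converged values:
  [0] ⊤
  [1] ⊤
  [2] ⊤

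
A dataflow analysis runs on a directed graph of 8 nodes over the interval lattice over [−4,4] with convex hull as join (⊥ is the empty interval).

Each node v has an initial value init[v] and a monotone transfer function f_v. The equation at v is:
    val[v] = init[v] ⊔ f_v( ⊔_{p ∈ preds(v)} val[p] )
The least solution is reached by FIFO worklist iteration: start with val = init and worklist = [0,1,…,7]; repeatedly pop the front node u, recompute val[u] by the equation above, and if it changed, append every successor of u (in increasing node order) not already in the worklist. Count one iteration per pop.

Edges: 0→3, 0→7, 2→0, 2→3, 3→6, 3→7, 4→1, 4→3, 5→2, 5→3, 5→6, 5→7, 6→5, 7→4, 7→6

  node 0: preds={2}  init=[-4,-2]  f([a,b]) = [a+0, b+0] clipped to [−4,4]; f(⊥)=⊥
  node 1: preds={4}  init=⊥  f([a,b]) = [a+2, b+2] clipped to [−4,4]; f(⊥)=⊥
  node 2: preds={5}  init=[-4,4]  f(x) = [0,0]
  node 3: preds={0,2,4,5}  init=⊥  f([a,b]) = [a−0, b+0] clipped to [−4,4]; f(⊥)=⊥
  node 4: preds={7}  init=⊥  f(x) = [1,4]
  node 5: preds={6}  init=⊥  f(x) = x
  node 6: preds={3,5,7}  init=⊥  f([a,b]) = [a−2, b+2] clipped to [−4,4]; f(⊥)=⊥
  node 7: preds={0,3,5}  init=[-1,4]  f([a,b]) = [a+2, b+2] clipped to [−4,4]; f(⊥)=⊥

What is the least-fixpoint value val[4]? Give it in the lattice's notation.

[1,4]

Worklist (16 pops):
  #1 pop 0: in=[-4,4] → [-4,4] (was [-4,-2]); enqueue []
  #2 pop 1: in=⊥ → ⊥ (no change)
  #3 pop 2: in=⊥ → [-4,4] (no change)
  #4 pop 3: in=[-4,4] → [-4,4] (was ⊥); enqueue []
  #5 pop 4: in=[-1,4] → [1,4] (was ⊥); enqueue [1,3]
  #6 pop 5: in=⊥ → ⊥ (no change)
  #7 pop 6: in=[-4,4] → [-4,4] (was ⊥); enqueue [5]
  #8 pop 7: in=[-4,4] → [-2,4] (was [-1,4]); enqueue [4,6]
  #9 pop 1: in=[1,4] → [3,4] (was ⊥); enqueue []
  #10 pop 3: in=[-4,4] → [-4,4] (no change)
  #11 pop 5: in=[-4,4] → [-4,4] (was ⊥); enqueue [2,3,7]
  #12 pop 4: in=[-2,4] → [1,4] (no change)
  #13 pop 6: in=[-4,4] → [-4,4] (no change)
  #14 pop 2: in=[-4,4] → [-4,4] (no change)
  #15 pop 3: in=[-4,4] → [-4,4] (no change)
  #16 pop 7: in=[-4,4] → [-2,4] (no change)

Fixpoint:
  val[0] = [-4,4]
  val[1] = [3,4]
  val[2] = [-4,4]
  val[3] = [-4,4]
  val[4] = [1,4]
  val[5] = [-4,4]
  val[6] = [-4,4]
  val[7] = [-2,4]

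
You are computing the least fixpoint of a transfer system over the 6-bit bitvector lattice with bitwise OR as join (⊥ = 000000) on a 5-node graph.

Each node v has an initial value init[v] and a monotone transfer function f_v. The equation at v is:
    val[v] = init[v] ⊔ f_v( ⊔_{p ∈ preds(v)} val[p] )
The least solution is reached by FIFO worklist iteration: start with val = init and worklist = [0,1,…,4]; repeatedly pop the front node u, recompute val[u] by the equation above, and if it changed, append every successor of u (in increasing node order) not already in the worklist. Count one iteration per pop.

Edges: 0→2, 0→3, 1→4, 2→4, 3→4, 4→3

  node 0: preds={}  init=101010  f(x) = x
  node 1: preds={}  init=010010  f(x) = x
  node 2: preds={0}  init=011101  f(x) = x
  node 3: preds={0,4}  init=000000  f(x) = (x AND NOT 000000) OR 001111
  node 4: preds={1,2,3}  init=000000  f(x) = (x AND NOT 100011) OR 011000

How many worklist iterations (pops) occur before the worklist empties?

Trace (7 dequeues):
  [1] u=0 | in 000000 | out 101010 | ==
  [2] u=1 | in 000000 | out 010010 | ==
  [3] u=2 | in 101010 | out 111111 | prev 011101 | push {}
  [4] u=3 | in 101010 | out 101111 | prev 000000 | push {}
  [5] u=4 | in 111111 | out 011100 | prev 000000 | push {3}
  [6] u=3 | in 111110 | out 111111 | prev 101111 | push {4}
  [7] u=4 | in 111111 | out 011100 | ==

Converged values:
  [0] 101010
  [1] 010010
  [2] 111111
  [3] 111111
  [4] 011100

7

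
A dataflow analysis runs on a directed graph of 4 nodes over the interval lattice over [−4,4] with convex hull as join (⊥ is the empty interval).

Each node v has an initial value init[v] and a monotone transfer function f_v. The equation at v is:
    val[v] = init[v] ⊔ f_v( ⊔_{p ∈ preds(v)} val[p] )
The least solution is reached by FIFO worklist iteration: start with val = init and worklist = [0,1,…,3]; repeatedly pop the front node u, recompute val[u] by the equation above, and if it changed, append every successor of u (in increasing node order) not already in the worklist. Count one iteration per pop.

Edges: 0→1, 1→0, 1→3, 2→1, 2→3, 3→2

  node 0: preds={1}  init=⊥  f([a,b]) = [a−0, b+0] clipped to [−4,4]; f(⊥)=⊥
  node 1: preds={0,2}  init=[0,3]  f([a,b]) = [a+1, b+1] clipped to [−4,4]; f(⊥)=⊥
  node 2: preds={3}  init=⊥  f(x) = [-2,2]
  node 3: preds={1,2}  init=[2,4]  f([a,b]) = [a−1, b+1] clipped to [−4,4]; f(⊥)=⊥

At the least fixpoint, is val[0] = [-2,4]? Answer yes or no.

no

Iteration log — 10 steps:
  step 1. node 0  ⊔preds=[0,3]  new=[0,3]  old=⊥  +wl: 
  step 2. node 1  ⊔preds=[0,3]  new=[0,4]  old=[0,3]  +wl: 0
  step 3. node 2  ⊔preds=[2,4]  new=[-2,2]  old=⊥  +wl: 1
  step 4. node 3  ⊔preds=[-2,4]  new=[-3,4]  old=[2,4]  +wl: 2
  step 5. node 0  ⊔preds=[0,4]  new=[0,4]  old=[0,3]  +wl: 
  step 6. node 1  ⊔preds=[-2,4]  new=[-1,4]  old=[0,4]  +wl: 0,3
  step 7. node 2  ⊔preds=[-3,4]  new=[-2,2]  stable
  step 8. node 0  ⊔preds=[-1,4]  new=[-1,4]  old=[0,4]  +wl: 1
  step 9. node 3  ⊔preds=[-2,4]  new=[-3,4]  stable
  step 10. node 1  ⊔preds=[-2,4]  new=[-1,4]  stable

Least fixpoint reached:
  node 0: [-1,4]
  node 1: [-1,4]
  node 2: [-2,2]
  node 3: [-3,4]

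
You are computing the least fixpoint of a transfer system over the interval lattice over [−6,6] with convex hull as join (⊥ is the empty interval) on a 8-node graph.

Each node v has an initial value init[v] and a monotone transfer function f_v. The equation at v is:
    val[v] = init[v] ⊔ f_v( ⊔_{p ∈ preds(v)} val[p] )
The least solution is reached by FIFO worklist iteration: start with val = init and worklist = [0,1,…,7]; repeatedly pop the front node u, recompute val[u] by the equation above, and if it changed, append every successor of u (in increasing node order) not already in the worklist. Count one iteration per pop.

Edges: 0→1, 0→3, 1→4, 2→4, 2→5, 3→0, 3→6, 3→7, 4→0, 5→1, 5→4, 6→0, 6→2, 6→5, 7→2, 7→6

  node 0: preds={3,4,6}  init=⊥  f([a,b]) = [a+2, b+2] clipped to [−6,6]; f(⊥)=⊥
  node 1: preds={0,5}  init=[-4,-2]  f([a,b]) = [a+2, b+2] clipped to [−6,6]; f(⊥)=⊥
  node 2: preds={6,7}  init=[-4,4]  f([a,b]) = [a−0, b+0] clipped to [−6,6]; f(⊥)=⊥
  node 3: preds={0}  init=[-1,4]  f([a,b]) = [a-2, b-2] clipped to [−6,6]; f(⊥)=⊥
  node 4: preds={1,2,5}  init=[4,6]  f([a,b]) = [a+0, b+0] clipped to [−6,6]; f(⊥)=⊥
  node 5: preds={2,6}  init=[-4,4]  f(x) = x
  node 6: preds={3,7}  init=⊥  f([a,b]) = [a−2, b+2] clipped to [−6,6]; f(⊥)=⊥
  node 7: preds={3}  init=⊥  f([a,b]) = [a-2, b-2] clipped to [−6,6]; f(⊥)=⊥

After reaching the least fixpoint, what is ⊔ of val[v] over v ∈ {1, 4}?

[-6,6]

Worklist (34 pops):
  #1 pop 0: in=[-1,6] → [1,6] (was ⊥); enqueue []
  #2 pop 1: in=[-4,6] → [-4,6] (was [-4,-2]); enqueue []
  #3 pop 2: in=⊥ → [-4,4] (no change)
  #4 pop 3: in=[1,6] → [-1,4] (no change)
  #5 pop 4: in=[-4,6] → [-4,6] (was [4,6]); enqueue [0]
  #6 pop 5: in=[-4,4] → [-4,4] (no change)
  #7 pop 6: in=[-1,4] → [-3,6] (was ⊥); enqueue [2,5]
  #8 pop 7: in=[-1,4] → [-3,2] (was ⊥); enqueue [6]
  #9 pop 0: in=[-4,6] → [-2,6] (was [1,6]); enqueue [1,3]
  #10 pop 2: in=[-3,6] → [-4,6] (was [-4,4]); enqueue [4]
  #11 pop 5: in=[-4,6] → [-4,6] (was [-4,4]); enqueue []
  #12 pop 6: in=[-3,4] → [-5,6] (was [-3,6]); enqueue [0,2,5]
  #13 pop 1: in=[-4,6] → [-4,6] (no change)
  #14 pop 3: in=[-2,6] → [-4,4] (was [-1,4]); enqueue [6,7]
  #15 pop 4: in=[-4,6] → [-4,6] (no change)
  #16 pop 0: in=[-5,6] → [-3,6] (was [-2,6]); enqueue [1,3]
  #17 pop 2: in=[-5,6] → [-5,6] (was [-4,6]); enqueue [4]
  #18 pop 5: in=[-5,6] → [-5,6] (was [-4,6]); enqueue []
  #19 pop 6: in=[-4,4] → [-6,6] (was [-5,6]); enqueue [0,2,5]
  #20 pop 7: in=[-4,4] → [-6,2] (was [-3,2]); enqueue [6]
  #21 pop 1: in=[-5,6] → [-4,6] (no change)
  #22 pop 3: in=[-3,6] → [-5,4] (was [-4,4]); enqueue [7]
  #23 pop 4: in=[-5,6] → [-5,6] (was [-4,6]); enqueue []
  #24 pop 0: in=[-6,6] → [-4,6] (was [-3,6]); enqueue [1,3]
  #25 pop 2: in=[-6,6] → [-6,6] (was [-5,6]); enqueue [4]
  #26 pop 5: in=[-6,6] → [-6,6] (was [-5,6]); enqueue []
  #27 pop 6: in=[-6,4] → [-6,6] (no change)
  #28 pop 7: in=[-5,4] → [-6,2] (no change)
  #29 pop 1: in=[-6,6] → [-4,6] (no change)
  #30 pop 3: in=[-4,6] → [-6,4] (was [-5,4]); enqueue [0,6,7]
  #31 pop 4: in=[-6,6] → [-6,6] (was [-5,6]); enqueue []
  #32 pop 0: in=[-6,6] → [-4,6] (no change)
  #33 pop 6: in=[-6,4] → [-6,6] (no change)
  #34 pop 7: in=[-6,4] → [-6,2] (no change)

Fixpoint:
  val[0] = [-4,6]
  val[1] = [-4,6]
  val[2] = [-6,6]
  val[3] = [-6,4]
  val[4] = [-6,6]
  val[5] = [-6,6]
  val[6] = [-6,6]
  val[7] = [-6,2]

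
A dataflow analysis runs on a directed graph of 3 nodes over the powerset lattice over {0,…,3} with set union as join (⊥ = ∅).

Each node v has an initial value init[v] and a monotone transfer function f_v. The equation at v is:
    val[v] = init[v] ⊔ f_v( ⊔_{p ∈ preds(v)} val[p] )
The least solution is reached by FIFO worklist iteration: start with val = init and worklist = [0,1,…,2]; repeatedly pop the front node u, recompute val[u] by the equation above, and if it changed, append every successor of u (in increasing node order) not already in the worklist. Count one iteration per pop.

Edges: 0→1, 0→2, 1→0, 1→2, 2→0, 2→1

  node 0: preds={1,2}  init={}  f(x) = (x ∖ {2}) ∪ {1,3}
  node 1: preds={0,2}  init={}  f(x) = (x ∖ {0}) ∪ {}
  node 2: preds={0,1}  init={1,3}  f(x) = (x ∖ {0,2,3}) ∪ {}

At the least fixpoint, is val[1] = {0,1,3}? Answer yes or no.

no

Trace (4 dequeues):
  [1] u=0 | in {1,3} | out {1,3} | prev {} | push {}
  [2] u=1 | in {1,3} | out {1,3} | prev {} | push {0}
  [3] u=2 | in {1,3} | out {1,3} | ==
  [4] u=0 | in {1,3} | out {1,3} | ==

Converged values:
  [0] {1,3}
  [1] {1,3}
  [2] {1,3}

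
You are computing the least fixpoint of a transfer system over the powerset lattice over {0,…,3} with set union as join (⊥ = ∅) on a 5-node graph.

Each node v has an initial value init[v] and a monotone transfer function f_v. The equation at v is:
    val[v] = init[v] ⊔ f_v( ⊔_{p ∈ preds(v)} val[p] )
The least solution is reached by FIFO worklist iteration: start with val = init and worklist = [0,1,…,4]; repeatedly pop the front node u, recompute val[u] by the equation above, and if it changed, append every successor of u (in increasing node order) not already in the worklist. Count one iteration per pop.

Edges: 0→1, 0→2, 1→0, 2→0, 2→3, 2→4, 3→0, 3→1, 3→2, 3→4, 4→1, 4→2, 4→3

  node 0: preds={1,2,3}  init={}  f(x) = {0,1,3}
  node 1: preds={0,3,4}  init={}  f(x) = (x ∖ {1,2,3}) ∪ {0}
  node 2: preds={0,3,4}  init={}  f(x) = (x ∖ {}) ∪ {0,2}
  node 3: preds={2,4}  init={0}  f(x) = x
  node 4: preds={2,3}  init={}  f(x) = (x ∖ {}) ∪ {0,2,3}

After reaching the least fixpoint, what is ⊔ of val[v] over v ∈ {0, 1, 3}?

Iteration log — 9 steps:
  step 1. node 0  ⊔preds={0}  new={0,1,3}  old={}  +wl: 
  step 2. node 1  ⊔preds={0,1,3}  new={0}  old={}  +wl: 0
  step 3. node 2  ⊔preds={0,1,3}  new={0,1,2,3}  old={}  +wl: 
  step 4. node 3  ⊔preds={0,1,2,3}  new={0,1,2,3}  old={0}  +wl: 1,2
  step 5. node 4  ⊔preds={0,1,2,3}  new={0,1,2,3}  old={}  +wl: 3
  step 6. node 0  ⊔preds={0,1,2,3}  new={0,1,3}  stable
  step 7. node 1  ⊔preds={0,1,2,3}  new={0}  stable
  step 8. node 2  ⊔preds={0,1,2,3}  new={0,1,2,3}  stable
  step 9. node 3  ⊔preds={0,1,2,3}  new={0,1,2,3}  stable

Least fixpoint reached:
  node 0: {0,1,3}
  node 1: {0}
  node 2: {0,1,2,3}
  node 3: {0,1,2,3}
  node 4: {0,1,2,3}

{0,1,2,3}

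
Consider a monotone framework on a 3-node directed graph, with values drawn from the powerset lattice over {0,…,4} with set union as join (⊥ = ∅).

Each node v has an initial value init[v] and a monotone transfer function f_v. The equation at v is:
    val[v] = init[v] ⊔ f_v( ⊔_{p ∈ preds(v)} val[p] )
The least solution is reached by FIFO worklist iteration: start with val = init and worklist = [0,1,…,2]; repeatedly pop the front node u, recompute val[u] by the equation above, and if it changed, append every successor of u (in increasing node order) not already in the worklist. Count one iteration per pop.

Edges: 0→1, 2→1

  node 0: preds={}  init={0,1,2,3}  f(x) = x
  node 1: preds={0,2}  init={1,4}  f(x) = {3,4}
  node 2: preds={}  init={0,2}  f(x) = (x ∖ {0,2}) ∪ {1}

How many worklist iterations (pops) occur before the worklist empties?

4

Iteration log — 4 steps:
  step 1. node 0  ⊔preds={}  new={0,1,2,3}  stable
  step 2. node 1  ⊔preds={0,1,2,3}  new={1,3,4}  old={1,4}  +wl: 
  step 3. node 2  ⊔preds={}  new={0,1,2}  old={0,2}  +wl: 1
  step 4. node 1  ⊔preds={0,1,2,3}  new={1,3,4}  stable

Least fixpoint reached:
  node 0: {0,1,2,3}
  node 1: {1,3,4}
  node 2: {0,1,2}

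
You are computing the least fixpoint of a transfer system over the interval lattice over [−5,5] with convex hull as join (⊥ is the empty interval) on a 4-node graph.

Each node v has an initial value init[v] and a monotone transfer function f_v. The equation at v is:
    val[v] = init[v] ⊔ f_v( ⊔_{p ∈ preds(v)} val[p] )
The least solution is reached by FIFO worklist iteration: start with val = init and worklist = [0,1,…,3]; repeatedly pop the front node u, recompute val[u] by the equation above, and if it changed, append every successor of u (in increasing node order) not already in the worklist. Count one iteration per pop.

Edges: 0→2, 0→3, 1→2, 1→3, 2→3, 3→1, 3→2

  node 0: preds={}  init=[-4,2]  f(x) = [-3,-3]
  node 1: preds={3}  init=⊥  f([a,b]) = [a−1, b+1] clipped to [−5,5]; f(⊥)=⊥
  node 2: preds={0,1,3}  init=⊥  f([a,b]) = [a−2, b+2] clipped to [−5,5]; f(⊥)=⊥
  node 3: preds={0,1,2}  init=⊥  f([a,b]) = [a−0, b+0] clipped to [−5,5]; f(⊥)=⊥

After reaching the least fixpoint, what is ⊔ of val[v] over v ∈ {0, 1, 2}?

[-5,5]

Iteration log — 9 steps:
  step 1. node 0  ⊔preds=⊥  new=[-4,2]  stable
  step 2. node 1  ⊔preds=⊥  new=⊥  stable
  step 3. node 2  ⊔preds=[-4,2]  new=[-5,4]  old=⊥  +wl: 
  step 4. node 3  ⊔preds=[-5,4]  new=[-5,4]  old=⊥  +wl: 1,2
  step 5. node 1  ⊔preds=[-5,4]  new=[-5,5]  old=⊥  +wl: 3
  step 6. node 2  ⊔preds=[-5,5]  new=[-5,5]  old=[-5,4]  +wl: 
  step 7. node 3  ⊔preds=[-5,5]  new=[-5,5]  old=[-5,4]  +wl: 1,2
  step 8. node 1  ⊔preds=[-5,5]  new=[-5,5]  stable
  step 9. node 2  ⊔preds=[-5,5]  new=[-5,5]  stable

Least fixpoint reached:
  node 0: [-4,2]
  node 1: [-5,5]
  node 2: [-5,5]
  node 3: [-5,5]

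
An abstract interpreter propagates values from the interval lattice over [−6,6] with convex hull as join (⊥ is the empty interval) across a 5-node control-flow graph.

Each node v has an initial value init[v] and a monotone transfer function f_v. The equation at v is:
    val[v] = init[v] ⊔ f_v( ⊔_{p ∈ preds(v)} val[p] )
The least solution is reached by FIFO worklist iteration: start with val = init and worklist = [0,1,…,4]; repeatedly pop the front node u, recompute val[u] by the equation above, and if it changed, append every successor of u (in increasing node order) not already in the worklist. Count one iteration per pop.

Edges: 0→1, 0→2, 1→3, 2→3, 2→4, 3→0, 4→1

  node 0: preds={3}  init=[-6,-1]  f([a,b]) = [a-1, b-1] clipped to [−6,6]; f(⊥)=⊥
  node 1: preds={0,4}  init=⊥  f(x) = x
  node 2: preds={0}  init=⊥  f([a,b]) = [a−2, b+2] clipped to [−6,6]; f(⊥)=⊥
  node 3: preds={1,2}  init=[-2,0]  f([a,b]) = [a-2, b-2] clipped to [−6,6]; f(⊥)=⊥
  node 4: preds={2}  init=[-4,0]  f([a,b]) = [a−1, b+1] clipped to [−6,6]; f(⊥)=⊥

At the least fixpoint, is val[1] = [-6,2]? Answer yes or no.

Iteration log — 8 steps:
  step 1. node 0  ⊔preds=[-2,0]  new=[-6,-1]  stable
  step 2. node 1  ⊔preds=[-6,0]  new=[-6,0]  old=⊥  +wl: 
  step 3. node 2  ⊔preds=[-6,-1]  new=[-6,1]  old=⊥  +wl: 
  step 4. node 3  ⊔preds=[-6,1]  new=[-6,0]  old=[-2,0]  +wl: 0
  step 5. node 4  ⊔preds=[-6,1]  new=[-6,2]  old=[-4,0]  +wl: 1
  step 6. node 0  ⊔preds=[-6,0]  new=[-6,-1]  stable
  step 7. node 1  ⊔preds=[-6,2]  new=[-6,2]  old=[-6,0]  +wl: 3
  step 8. node 3  ⊔preds=[-6,2]  new=[-6,0]  stable

Least fixpoint reached:
  node 0: [-6,-1]
  node 1: [-6,2]
  node 2: [-6,1]
  node 3: [-6,0]
  node 4: [-6,2]

yes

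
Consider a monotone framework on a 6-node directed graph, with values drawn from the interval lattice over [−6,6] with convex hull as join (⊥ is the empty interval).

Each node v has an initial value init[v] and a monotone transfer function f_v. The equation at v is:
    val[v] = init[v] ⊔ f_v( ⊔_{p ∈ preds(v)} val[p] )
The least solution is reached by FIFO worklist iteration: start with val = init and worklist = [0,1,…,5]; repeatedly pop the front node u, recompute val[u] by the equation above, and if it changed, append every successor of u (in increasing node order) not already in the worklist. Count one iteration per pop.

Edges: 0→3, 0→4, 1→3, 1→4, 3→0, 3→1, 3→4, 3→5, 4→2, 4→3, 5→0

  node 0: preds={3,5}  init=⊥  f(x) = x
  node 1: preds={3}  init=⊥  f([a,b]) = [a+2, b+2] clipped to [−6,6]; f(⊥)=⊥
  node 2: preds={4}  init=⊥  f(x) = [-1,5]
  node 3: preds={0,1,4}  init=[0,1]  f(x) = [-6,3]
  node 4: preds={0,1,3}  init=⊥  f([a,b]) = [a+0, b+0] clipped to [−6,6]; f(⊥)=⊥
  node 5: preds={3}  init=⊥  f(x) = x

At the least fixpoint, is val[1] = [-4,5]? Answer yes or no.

Iteration log — 13 steps:
  step 1. node 0  ⊔preds=[0,1]  new=[0,1]  old=⊥  +wl: 
  step 2. node 1  ⊔preds=[0,1]  new=[2,3]  old=⊥  +wl: 
  step 3. node 2  ⊔preds=⊥  new=[-1,5]  old=⊥  +wl: 
  step 4. node 3  ⊔preds=[0,3]  new=[-6,3]  old=[0,1]  +wl: 0,1
  step 5. node 4  ⊔preds=[-6,3]  new=[-6,3]  old=⊥  +wl: 2,3
  step 6. node 5  ⊔preds=[-6,3]  new=[-6,3]  old=⊥  +wl: 
  step 7. node 0  ⊔preds=[-6,3]  new=[-6,3]  old=[0,1]  +wl: 4
  step 8. node 1  ⊔preds=[-6,3]  new=[-4,5]  old=[2,3]  +wl: 
  step 9. node 2  ⊔preds=[-6,3]  new=[-1,5]  stable
  step 10. node 3  ⊔preds=[-6,5]  new=[-6,3]  stable
  step 11. node 4  ⊔preds=[-6,5]  new=[-6,5]  old=[-6,3]  +wl: 2,3
  step 12. node 2  ⊔preds=[-6,5]  new=[-1,5]  stable
  step 13. node 3  ⊔preds=[-6,5]  new=[-6,3]  stable

Least fixpoint reached:
  node 0: [-6,3]
  node 1: [-4,5]
  node 2: [-1,5]
  node 3: [-6,3]
  node 4: [-6,5]
  node 5: [-6,3]

yes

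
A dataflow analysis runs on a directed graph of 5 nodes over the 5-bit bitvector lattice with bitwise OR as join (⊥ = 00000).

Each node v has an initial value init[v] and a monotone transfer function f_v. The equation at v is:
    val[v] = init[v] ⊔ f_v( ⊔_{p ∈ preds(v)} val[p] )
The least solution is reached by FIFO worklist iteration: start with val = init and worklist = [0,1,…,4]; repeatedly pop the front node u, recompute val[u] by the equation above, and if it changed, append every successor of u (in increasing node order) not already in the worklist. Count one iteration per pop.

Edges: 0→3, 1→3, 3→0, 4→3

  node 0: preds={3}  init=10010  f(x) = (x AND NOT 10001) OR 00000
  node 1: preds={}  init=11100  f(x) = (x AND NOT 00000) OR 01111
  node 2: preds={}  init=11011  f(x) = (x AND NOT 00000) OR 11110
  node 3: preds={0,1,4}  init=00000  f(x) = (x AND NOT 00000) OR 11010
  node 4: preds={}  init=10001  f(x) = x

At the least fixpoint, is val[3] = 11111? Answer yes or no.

yes

Trace (7 dequeues):
  [1] u=0 | in 00000 | out 10010 | ==
  [2] u=1 | in 00000 | out 11111 | prev 11100 | push {}
  [3] u=2 | in 00000 | out 11111 | prev 11011 | push {}
  [4] u=3 | in 11111 | out 11111 | prev 00000 | push {0}
  [5] u=4 | in 00000 | out 10001 | ==
  [6] u=0 | in 11111 | out 11110 | prev 10010 | push {3}
  [7] u=3 | in 11111 | out 11111 | ==

Converged values:
  [0] 11110
  [1] 11111
  [2] 11111
  [3] 11111
  [4] 10001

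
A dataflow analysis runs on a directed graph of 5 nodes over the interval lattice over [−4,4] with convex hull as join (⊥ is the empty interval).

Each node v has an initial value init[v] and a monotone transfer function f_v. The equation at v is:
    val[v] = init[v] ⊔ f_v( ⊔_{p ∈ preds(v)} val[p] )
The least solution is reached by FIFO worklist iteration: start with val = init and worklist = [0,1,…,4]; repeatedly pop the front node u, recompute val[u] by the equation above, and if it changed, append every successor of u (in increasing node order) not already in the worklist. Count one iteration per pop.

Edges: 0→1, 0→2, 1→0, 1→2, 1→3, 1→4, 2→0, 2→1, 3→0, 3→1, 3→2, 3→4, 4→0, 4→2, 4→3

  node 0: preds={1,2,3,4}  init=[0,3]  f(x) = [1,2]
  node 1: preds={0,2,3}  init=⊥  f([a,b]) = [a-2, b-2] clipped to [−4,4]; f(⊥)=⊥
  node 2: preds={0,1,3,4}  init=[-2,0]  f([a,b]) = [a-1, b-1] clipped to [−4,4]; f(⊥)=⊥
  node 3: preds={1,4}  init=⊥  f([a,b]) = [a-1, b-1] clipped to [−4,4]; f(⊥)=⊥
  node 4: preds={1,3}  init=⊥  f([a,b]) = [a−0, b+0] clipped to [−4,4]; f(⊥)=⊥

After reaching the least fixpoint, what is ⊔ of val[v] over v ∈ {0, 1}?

[-4,3]

Trace (9 dequeues):
  [1] u=0 | in [-2,0] | out [0,3] | ==
  [2] u=1 | in [-2,3] | out [-4,1] | prev ⊥ | push {0}
  [3] u=2 | in [-4,3] | out [-4,2] | prev [-2,0] | push {1}
  [4] u=3 | in [-4,1] | out [-4,0] | prev ⊥ | push {2}
  [5] u=4 | in [-4,1] | out [-4,1] | prev ⊥ | push {3}
  [6] u=0 | in [-4,2] | out [0,3] | ==
  [7] u=1 | in [-4,3] | out [-4,1] | ==
  [8] u=2 | in [-4,3] | out [-4,2] | ==
  [9] u=3 | in [-4,1] | out [-4,0] | ==

Converged values:
  [0] [0,3]
  [1] [-4,1]
  [2] [-4,2]
  [3] [-4,0]
  [4] [-4,1]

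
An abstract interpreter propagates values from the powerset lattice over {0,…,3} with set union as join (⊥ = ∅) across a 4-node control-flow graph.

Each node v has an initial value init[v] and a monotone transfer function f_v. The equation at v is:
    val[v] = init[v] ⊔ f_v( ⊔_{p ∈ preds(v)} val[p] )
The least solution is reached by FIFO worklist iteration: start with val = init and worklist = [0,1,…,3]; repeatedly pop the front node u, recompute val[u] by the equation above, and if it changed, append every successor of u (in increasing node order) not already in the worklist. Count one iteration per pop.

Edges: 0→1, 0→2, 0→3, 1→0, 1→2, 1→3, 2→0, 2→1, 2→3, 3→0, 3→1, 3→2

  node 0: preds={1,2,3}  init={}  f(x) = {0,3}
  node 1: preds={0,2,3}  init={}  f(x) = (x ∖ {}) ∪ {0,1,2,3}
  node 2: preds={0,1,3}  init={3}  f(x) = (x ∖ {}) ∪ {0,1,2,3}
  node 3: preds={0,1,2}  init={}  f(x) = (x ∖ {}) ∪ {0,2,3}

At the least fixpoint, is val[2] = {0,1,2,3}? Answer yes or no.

yes

Iteration log — 7 steps:
  step 1. node 0  ⊔preds={3}  new={0,3}  old={}  +wl: 
  step 2. node 1  ⊔preds={0,3}  new={0,1,2,3}  old={}  +wl: 0
  step 3. node 2  ⊔preds={0,1,2,3}  new={0,1,2,3}  old={3}  +wl: 1
  step 4. node 3  ⊔preds={0,1,2,3}  new={0,1,2,3}  old={}  +wl: 2
  step 5. node 0  ⊔preds={0,1,2,3}  new={0,3}  stable
  step 6. node 1  ⊔preds={0,1,2,3}  new={0,1,2,3}  stable
  step 7. node 2  ⊔preds={0,1,2,3}  new={0,1,2,3}  stable

Least fixpoint reached:
  node 0: {0,3}
  node 1: {0,1,2,3}
  node 2: {0,1,2,3}
  node 3: {0,1,2,3}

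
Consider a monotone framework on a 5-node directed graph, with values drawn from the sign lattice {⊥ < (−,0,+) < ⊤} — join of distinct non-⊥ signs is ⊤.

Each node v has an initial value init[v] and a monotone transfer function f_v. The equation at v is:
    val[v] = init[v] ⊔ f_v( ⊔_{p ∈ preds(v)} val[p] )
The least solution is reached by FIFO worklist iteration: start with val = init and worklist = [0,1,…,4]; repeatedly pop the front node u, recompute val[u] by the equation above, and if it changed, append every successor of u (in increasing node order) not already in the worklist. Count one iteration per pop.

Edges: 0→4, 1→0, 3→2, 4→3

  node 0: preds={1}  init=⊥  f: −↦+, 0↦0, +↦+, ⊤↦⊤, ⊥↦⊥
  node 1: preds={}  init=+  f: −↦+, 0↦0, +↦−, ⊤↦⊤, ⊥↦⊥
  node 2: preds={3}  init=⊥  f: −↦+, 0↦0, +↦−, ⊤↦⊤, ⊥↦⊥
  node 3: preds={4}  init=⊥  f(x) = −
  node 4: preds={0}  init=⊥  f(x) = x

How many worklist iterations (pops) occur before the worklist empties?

7

Trace (7 dequeues):
  [1] u=0 | in + | out + | prev ⊥ | push {}
  [2] u=1 | in ⊥ | out + | ==
  [3] u=2 | in ⊥ | out ⊥ | ==
  [4] u=3 | in ⊥ | out − | prev ⊥ | push {2}
  [5] u=4 | in + | out + | prev ⊥ | push {3}
  [6] u=2 | in − | out + | prev ⊥ | push {}
  [7] u=3 | in + | out − | ==

Converged values:
  [0] +
  [1] +
  [2] +
  [3] −
  [4] +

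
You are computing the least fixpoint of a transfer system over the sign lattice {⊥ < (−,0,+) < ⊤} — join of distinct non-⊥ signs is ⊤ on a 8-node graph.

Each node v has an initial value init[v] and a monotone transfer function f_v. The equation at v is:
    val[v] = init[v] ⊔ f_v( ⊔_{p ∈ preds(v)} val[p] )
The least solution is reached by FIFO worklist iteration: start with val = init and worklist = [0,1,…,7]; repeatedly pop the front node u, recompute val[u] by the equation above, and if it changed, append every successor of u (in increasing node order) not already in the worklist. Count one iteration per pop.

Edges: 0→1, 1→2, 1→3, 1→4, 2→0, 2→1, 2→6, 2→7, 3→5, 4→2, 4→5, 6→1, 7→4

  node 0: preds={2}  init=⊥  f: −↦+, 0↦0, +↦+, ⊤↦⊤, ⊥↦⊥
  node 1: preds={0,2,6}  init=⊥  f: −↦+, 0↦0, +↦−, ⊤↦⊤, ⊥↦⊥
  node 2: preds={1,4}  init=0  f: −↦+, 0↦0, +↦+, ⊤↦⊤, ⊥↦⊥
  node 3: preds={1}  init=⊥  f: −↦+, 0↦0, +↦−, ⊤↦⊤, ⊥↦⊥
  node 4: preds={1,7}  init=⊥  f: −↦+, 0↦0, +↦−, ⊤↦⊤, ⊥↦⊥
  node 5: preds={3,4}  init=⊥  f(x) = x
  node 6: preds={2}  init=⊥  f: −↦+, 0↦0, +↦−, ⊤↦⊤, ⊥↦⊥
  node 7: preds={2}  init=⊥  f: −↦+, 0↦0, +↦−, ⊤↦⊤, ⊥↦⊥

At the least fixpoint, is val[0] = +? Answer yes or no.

Iteration log — 11 steps:
  step 1. node 0  ⊔preds=0  new=0  old=⊥  +wl: 
  step 2. node 1  ⊔preds=0  new=0  old=⊥  +wl: 
  step 3. node 2  ⊔preds=0  new=0  stable
  step 4. node 3  ⊔preds=0  new=0  old=⊥  +wl: 
  step 5. node 4  ⊔preds=0  new=0  old=⊥  +wl: 2
  step 6. node 5  ⊔preds=0  new=0  old=⊥  +wl: 
  step 7. node 6  ⊔preds=0  new=0  old=⊥  +wl: 1
  step 8. node 7  ⊔preds=0  new=0  old=⊥  +wl: 4
  step 9. node 2  ⊔preds=0  new=0  stable
  step 10. node 1  ⊔preds=0  new=0  stable
  step 11. node 4  ⊔preds=0  new=0  stable

Least fixpoint reached:
  node 0: 0
  node 1: 0
  node 2: 0
  node 3: 0
  node 4: 0
  node 5: 0
  node 6: 0
  node 7: 0

no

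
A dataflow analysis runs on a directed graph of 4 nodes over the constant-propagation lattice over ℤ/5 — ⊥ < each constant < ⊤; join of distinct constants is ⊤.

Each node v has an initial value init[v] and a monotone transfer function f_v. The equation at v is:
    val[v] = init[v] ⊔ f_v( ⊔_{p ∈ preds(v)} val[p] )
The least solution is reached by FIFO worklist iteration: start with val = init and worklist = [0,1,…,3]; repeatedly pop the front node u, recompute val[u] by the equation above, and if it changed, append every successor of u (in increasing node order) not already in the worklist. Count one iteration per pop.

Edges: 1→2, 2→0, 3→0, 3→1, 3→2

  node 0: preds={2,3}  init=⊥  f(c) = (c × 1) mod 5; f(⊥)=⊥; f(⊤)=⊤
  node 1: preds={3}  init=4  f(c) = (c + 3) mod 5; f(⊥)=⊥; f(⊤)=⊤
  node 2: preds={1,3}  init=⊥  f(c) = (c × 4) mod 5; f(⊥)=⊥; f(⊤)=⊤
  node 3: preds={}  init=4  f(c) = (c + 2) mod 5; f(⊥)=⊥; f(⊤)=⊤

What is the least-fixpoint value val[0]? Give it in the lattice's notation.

Worklist (5 pops):
  #1 pop 0: in=4 → 4 (was ⊥); enqueue []
  #2 pop 1: in=4 → ⊤ (was 4); enqueue []
  #3 pop 2: in=⊤ → ⊤ (was ⊥); enqueue [0]
  #4 pop 3: in=⊥ → 4 (no change)
  #5 pop 0: in=⊤ → ⊤ (was 4); enqueue []

Fixpoint:
  val[0] = ⊤
  val[1] = ⊤
  val[2] = ⊤
  val[3] = 4

⊤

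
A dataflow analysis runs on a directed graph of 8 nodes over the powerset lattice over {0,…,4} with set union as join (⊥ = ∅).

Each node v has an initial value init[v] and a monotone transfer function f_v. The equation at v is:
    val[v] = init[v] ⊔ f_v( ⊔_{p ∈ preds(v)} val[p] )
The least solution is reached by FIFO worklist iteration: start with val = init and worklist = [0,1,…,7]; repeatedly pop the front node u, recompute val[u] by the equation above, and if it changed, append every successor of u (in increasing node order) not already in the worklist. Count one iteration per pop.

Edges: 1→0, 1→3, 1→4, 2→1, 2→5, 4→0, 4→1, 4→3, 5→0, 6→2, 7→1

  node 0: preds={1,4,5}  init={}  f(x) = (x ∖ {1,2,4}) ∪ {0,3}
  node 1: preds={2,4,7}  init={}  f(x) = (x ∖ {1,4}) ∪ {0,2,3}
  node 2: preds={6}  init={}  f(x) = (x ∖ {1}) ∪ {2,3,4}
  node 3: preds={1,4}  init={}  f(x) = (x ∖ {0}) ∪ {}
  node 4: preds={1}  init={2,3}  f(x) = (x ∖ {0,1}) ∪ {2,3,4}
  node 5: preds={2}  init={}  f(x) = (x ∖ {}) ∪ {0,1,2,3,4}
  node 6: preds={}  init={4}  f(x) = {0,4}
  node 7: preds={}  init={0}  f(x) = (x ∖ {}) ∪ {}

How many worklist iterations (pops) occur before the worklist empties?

Trace (14 dequeues):
  [1] u=0 | in {2,3} | out {0,3} | prev {} | push {}
  [2] u=1 | in {0,2,3} | out {0,2,3} | prev {} | push {0}
  [3] u=2 | in {4} | out {2,3,4} | prev {} | push {1}
  [4] u=3 | in {0,2,3} | out {2,3} | prev {} | push {}
  [5] u=4 | in {0,2,3} | out {2,3,4} | prev {2,3} | push {3}
  [6] u=5 | in {2,3,4} | out {0,1,2,3,4} | prev {} | push {}
  [7] u=6 | in {} | out {0,4} | prev {4} | push {2}
  [8] u=7 | in {} | out {0} | ==
  [9] u=0 | in {0,1,2,3,4} | out {0,3} | ==
  [10] u=1 | in {0,2,3,4} | out {0,2,3} | ==
  [11] u=3 | in {0,2,3,4} | out {2,3,4} | prev {2,3} | push {}
  [12] u=2 | in {0,4} | out {0,2,3,4} | prev {2,3,4} | push {1,5}
  [13] u=1 | in {0,2,3,4} | out {0,2,3} | ==
  [14] u=5 | in {0,2,3,4} | out {0,1,2,3,4} | ==

Converged values:
  [0] {0,3}
  [1] {0,2,3}
  [2] {0,2,3,4}
  [3] {2,3,4}
  [4] {2,3,4}
  [5] {0,1,2,3,4}
  [6] {0,4}
  [7] {0}

14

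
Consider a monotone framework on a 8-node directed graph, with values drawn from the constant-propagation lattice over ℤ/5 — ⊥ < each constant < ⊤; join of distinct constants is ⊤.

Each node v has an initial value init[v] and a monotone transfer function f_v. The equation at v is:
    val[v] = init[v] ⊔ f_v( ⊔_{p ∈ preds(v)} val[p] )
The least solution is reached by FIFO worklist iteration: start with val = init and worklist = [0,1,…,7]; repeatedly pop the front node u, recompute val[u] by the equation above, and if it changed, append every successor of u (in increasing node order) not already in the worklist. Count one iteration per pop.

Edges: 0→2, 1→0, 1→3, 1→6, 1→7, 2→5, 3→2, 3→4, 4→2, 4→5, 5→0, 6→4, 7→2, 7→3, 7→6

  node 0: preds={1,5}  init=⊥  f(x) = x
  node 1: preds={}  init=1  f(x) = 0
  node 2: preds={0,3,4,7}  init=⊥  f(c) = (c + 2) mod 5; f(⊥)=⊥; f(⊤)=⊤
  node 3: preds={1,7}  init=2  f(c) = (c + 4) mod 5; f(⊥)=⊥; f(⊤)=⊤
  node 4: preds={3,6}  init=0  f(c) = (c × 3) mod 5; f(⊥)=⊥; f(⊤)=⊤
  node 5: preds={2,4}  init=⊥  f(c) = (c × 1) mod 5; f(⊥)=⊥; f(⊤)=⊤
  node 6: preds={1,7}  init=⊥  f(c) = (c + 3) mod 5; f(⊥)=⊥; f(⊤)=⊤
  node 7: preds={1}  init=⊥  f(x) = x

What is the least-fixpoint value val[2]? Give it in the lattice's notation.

⊤

Iteration log — 13 steps:
  step 1. node 0  ⊔preds=1  new=1  old=⊥  +wl: 
  step 2. node 1  ⊔preds=⊥  new=⊤  old=1  +wl: 0
  step 3. node 2  ⊔preds=⊤  new=⊤  old=⊥  +wl: 
  step 4. node 3  ⊔preds=⊤  new=⊤  old=2  +wl: 2
  step 5. node 4  ⊔preds=⊤  new=⊤  old=0  +wl: 
  step 6. node 5  ⊔preds=⊤  new=⊤  old=⊥  +wl: 
  step 7. node 6  ⊔preds=⊤  new=⊤  old=⊥  +wl: 4
  step 8. node 7  ⊔preds=⊤  new=⊤  old=⊥  +wl: 3,6
  step 9. node 0  ⊔preds=⊤  new=⊤  old=1  +wl: 
  step 10. node 2  ⊔preds=⊤  new=⊤  stable
  step 11. node 4  ⊔preds=⊤  new=⊤  stable
  step 12. node 3  ⊔preds=⊤  new=⊤  stable
  step 13. node 6  ⊔preds=⊤  new=⊤  stable

Least fixpoint reached:
  node 0: ⊤
  node 1: ⊤
  node 2: ⊤
  node 3: ⊤
  node 4: ⊤
  node 5: ⊤
  node 6: ⊤
  node 7: ⊤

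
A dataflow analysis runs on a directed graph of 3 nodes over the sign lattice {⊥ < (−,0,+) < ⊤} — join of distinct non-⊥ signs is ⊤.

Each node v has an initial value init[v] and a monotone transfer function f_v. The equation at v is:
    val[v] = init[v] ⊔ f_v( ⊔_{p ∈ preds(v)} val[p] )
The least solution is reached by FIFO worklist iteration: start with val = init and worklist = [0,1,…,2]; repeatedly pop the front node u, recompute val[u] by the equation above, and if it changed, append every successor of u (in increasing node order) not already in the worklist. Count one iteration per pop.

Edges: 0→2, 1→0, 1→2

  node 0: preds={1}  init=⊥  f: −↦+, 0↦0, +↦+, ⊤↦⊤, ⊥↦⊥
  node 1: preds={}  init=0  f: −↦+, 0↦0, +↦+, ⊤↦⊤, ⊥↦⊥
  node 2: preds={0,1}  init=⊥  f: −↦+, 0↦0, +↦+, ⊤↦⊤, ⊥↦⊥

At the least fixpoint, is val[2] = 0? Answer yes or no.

Worklist (3 pops):
  #1 pop 0: in=0 → 0 (was ⊥); enqueue []
  #2 pop 1: in=⊥ → 0 (no change)
  #3 pop 2: in=0 → 0 (was ⊥); enqueue []

Fixpoint:
  val[0] = 0
  val[1] = 0
  val[2] = 0

yes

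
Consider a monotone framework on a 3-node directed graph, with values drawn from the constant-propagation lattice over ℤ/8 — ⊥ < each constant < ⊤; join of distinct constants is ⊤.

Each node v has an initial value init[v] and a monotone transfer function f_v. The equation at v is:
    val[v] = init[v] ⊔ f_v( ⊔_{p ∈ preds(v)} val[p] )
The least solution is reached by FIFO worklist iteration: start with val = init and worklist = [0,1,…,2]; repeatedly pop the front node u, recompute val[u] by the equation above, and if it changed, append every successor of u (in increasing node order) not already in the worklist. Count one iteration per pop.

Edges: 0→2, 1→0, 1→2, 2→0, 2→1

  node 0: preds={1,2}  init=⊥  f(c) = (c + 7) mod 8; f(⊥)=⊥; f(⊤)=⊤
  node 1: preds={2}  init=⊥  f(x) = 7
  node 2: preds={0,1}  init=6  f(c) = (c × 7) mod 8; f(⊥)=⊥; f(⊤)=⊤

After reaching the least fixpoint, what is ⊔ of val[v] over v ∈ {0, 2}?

Iteration log — 6 steps:
  step 1. node 0  ⊔preds=6  new=5  old=⊥  +wl: 
  step 2. node 1  ⊔preds=6  new=7  old=⊥  +wl: 0
  step 3. node 2  ⊔preds=⊤  new=⊤  old=6  +wl: 1
  step 4. node 0  ⊔preds=⊤  new=⊤  old=5  +wl: 2
  step 5. node 1  ⊔preds=⊤  new=7  stable
  step 6. node 2  ⊔preds=⊤  new=⊤  stable

Least fixpoint reached:
  node 0: ⊤
  node 1: 7
  node 2: ⊤

⊤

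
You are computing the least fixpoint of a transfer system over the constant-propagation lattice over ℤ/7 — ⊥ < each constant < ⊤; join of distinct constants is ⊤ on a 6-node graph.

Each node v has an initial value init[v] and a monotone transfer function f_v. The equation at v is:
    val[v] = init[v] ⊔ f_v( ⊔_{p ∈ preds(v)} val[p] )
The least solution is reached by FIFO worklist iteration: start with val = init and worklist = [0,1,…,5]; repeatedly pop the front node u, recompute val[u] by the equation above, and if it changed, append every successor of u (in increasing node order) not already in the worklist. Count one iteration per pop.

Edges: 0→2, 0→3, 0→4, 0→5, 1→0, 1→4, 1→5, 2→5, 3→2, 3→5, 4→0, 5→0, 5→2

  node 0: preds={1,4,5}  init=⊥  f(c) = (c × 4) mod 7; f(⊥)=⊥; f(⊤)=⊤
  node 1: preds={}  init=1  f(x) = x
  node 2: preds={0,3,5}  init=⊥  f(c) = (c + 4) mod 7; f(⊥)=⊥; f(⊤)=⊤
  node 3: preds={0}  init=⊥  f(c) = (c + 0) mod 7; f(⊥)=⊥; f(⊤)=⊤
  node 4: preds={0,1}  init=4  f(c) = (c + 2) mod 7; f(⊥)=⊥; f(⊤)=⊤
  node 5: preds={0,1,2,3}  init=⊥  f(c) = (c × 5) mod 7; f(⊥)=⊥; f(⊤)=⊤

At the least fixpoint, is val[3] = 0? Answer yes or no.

no

Trace (8 dequeues):
  [1] u=0 | in ⊤ | out ⊤ | prev ⊥ | push {}
  [2] u=1 | in ⊥ | out 1 | ==
  [3] u=2 | in ⊤ | out ⊤ | prev ⊥ | push {}
  [4] u=3 | in ⊤ | out ⊤ | prev ⊥ | push {2}
  [5] u=4 | in ⊤ | out ⊤ | prev 4 | push {0}
  [6] u=5 | in ⊤ | out ⊤ | prev ⊥ | push {}
  [7] u=2 | in ⊤ | out ⊤ | ==
  [8] u=0 | in ⊤ | out ⊤ | ==

Converged values:
  [0] ⊤
  [1] 1
  [2] ⊤
  [3] ⊤
  [4] ⊤
  [5] ⊤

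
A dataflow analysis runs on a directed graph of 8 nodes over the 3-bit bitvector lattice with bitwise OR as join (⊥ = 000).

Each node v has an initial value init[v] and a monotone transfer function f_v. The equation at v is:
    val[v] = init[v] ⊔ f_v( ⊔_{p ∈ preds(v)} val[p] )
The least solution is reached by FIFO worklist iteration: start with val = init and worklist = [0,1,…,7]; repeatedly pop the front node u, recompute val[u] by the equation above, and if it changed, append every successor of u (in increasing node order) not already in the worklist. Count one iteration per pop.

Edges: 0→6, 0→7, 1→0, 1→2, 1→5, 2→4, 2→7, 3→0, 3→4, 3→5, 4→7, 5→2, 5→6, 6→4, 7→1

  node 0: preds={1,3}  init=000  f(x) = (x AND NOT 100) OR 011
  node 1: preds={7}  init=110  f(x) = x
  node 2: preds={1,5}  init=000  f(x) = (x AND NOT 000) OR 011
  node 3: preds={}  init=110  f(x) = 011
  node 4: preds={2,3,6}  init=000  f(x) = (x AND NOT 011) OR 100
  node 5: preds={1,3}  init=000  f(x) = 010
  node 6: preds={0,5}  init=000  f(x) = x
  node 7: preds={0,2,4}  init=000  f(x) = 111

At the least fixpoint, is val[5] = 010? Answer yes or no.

yes

Iteration log — 15 steps:
  step 1. node 0  ⊔preds=110  new=011  old=000  +wl: 
  step 2. node 1  ⊔preds=000  new=110  stable
  step 3. node 2  ⊔preds=110  new=111  old=000  +wl: 
  step 4. node 3  ⊔preds=000  new=111  old=110  +wl: 0
  step 5. node 4  ⊔preds=111  new=100  old=000  +wl: 
  step 6. node 5  ⊔preds=111  new=010  old=000  +wl: 2
  step 7. node 6  ⊔preds=011  new=011  old=000  +wl: 4
  step 8. node 7  ⊔preds=111  new=111  old=000  +wl: 1
  step 9. node 0  ⊔preds=111  new=011  stable
  step 10. node 2  ⊔preds=110  new=111  stable
  step 11. node 4  ⊔preds=111  new=100  stable
  step 12. node 1  ⊔preds=111  new=111  old=110  +wl: 0,2,5
  step 13. node 0  ⊔preds=111  new=011  stable
  step 14. node 2  ⊔preds=111  new=111  stable
  step 15. node 5  ⊔preds=111  new=010  stable

Least fixpoint reached:
  node 0: 011
  node 1: 111
  node 2: 111
  node 3: 111
  node 4: 100
  node 5: 010
  node 6: 011
  node 7: 111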